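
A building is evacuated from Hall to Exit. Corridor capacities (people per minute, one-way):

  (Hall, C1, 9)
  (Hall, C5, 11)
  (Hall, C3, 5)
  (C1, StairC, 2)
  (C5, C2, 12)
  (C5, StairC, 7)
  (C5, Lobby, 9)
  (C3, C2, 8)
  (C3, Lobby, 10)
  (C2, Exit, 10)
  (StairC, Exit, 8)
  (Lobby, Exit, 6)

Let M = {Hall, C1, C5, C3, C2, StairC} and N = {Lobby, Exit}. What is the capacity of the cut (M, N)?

37

Edges leaving {Hall, C1, C5, C3, C2, StairC}: C5→Lobby (9), C3→Lobby (10), C2→Exit (10), StairC→Exit (8).
Cut capacity = 9 + 10 + 10 + 8 = 37.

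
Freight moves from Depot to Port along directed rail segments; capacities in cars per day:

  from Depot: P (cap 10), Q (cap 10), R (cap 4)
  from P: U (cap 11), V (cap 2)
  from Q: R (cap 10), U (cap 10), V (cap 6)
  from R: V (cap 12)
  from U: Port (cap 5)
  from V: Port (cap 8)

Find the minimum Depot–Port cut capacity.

13

Augment Depot→P→U→Port: bottleneck 5, flow now 5.
Augment Depot→P→V→Port: bottleneck 2, flow now 7.
Augment Depot→Q→V→Port: bottleneck 6, flow now 13.
No augmenting path remains; maximum flow = 13.
By max-flow min-cut, the minimum cut capacity equals the max flow.
In the residual graph, reachable from Depot: {Depot, P, Q, R, U, V}.
Min-cut edges: U→Port (5), V→Port (8); capacity 5 + 8 = 13.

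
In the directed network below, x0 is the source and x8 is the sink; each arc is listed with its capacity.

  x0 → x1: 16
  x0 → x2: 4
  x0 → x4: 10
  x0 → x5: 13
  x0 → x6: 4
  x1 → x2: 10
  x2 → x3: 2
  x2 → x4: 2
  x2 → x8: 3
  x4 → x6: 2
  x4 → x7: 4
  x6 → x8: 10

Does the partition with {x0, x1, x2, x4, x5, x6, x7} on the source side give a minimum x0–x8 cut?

No — its capacity is 15, but the minimum cut has capacity 9.

Given cut capacity: 2 + 3 + 10 = 15.
Augment x0→x2→x8: bottleneck 3, flow now 3.
Augment x0→x6→x8: bottleneck 4, flow now 7.
Augment x0→x4→x6→x8: bottleneck 2, flow now 9.
No augmenting path remains; maximum flow = 9.
In the residual graph, reachable from x0: {x0, x1, x2, x3, x4, x5, x7}.
Min-cut edges: x0→x6 (4), x2→x8 (3), x4→x6 (2); capacity 4 + 3 + 2 = 9.
Cut capacity 15 exceeds the max flow 9, so it is not minimum.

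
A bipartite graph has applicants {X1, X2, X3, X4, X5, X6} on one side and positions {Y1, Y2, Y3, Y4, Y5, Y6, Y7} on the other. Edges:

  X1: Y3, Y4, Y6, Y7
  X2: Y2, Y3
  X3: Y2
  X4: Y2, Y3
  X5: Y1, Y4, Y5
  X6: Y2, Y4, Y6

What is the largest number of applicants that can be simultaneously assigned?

Unit-capacity flow: source→left, listed edges, right→sink; max matching = max flow.
Augmenting path X1→Y3 (+1); matched 1.
Augmenting path X2→Y2 (+1); matched 2.
Augmenting path X5→Y1 (+1); matched 3.
Augmenting path X6→Y4 (+1); matched 4.
Augmenting path X4→Y3→X1→Y6 (+1); matched 5.
No augmenting path remains; maximum matching = 5.
König certificate: {X1, X5, X6, Y2, Y3} is a vertex cover of size 5 (every listed pair touches it), so no matching can be larger.

5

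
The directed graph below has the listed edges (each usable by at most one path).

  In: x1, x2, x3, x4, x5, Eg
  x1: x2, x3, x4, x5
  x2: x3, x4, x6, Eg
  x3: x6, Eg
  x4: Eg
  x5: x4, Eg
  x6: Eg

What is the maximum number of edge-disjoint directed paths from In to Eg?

6

Assign every edge capacity 1; by Menger, the answer equals the max flow.
Path In→Eg (+1); total 1.
Path In→x2→Eg (+1); total 2.
Path In→x3→Eg (+1); total 3.
Path In→x4→Eg (+1); total 4.
Path In→x5→Eg (+1); total 5.
Path In→x1→x2→x6→Eg (+1); total 6.
No residual In→Eg path; max flow = 6.
Certifying cut of size 6: {In→Eg, In→x1, In→x2, In→x3, In→x4, In→x5}.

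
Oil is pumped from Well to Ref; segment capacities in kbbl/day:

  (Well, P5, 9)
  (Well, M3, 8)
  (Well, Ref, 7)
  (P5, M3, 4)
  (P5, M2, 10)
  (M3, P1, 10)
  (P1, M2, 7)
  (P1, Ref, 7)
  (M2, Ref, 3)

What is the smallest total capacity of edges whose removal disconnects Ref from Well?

17

Augment Well→Ref: bottleneck 7, flow now 7.
Augment Well→P5→M2→Ref: bottleneck 3, flow now 10.
Augment Well→M3→P1→Ref: bottleneck 7, flow now 17.
No augmenting path remains; maximum flow = 17.
By max-flow min-cut, the minimum cut capacity equals the max flow.
In the residual graph, reachable from Well: {Well, P5, M3, P1, M2}.
Min-cut edges: Well→Ref (7), P1→Ref (7), M2→Ref (3); capacity 7 + 7 + 3 = 17.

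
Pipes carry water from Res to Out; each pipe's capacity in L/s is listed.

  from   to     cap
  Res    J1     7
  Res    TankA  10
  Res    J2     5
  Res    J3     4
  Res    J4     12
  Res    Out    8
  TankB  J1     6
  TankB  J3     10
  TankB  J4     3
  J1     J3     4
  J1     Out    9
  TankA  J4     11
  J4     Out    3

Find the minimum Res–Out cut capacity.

18

Augment Res→Out: bottleneck 8, flow now 8.
Augment Res→J1→Out: bottleneck 7, flow now 15.
Augment Res→J4→Out: bottleneck 3, flow now 18.
No augmenting path remains; maximum flow = 18.
By max-flow min-cut, the minimum cut capacity equals the max flow.
In the residual graph, reachable from Res: {Res, TankA, J2, J3, J4}.
Min-cut edges: Res→J1 (7), Res→Out (8), J4→Out (3); capacity 7 + 8 + 3 = 18.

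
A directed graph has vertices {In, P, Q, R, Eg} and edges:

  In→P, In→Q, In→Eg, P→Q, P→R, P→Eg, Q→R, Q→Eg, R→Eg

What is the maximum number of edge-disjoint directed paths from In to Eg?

Assign every edge capacity 1; by Menger, the answer equals the max flow.
Path In→Eg (+1); total 1.
Path In→P→Eg (+1); total 2.
Path In→Q→Eg (+1); total 3.
No residual In→Eg path; max flow = 3.
Certifying cut of size 3: {In→Eg, In→P, In→Q}.

3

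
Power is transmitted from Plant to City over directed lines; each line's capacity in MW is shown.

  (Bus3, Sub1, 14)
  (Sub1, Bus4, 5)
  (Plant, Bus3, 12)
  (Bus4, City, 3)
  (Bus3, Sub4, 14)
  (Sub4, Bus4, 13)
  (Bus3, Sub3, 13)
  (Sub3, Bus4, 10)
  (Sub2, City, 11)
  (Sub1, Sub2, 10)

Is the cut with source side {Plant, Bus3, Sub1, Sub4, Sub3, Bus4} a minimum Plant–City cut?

Given cut capacity: 10 + 3 = 13.
Augment Plant→Bus3→Sub1→Sub2→City: bottleneck 10, flow now 10.
Augment Plant→Bus3→Sub1→Bus4→City: bottleneck 2, flow now 12.
No augmenting path remains; maximum flow = 12.
In the residual graph, reachable from Plant: {Plant}.
Min-cut edges: Plant→Bus3 (12); capacity 12 = 12.
Cut capacity 13 exceeds the max flow 12, so it is not minimum.

No — its capacity is 13, but the minimum cut has capacity 12.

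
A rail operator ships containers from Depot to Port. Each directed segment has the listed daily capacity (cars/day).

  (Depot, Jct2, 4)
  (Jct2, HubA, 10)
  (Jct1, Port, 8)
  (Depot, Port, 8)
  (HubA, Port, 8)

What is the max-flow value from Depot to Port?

Augment Depot→Port: bottleneck 8, flow now 8.
Augment Depot→Jct2→HubA→Port: bottleneck 4, flow now 12.
No augmenting path remains; maximum flow = 12.
In the residual graph, reachable from Depot: {Depot}.
Min-cut edges: Depot→Jct2 (4), Depot→Port (8); capacity 4 + 8 = 12.
This cut is saturated, so no flow can exceed 12.

12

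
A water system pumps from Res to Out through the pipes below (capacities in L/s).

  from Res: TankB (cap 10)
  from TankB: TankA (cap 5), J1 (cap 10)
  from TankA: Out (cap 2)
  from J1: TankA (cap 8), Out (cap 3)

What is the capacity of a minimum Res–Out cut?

Augment Res→TankB→TankA→Out: bottleneck 2, flow now 2.
Augment Res→TankB→J1→Out: bottleneck 3, flow now 5.
No augmenting path remains; maximum flow = 5.
By max-flow min-cut, the minimum cut capacity equals the max flow.
In the residual graph, reachable from Res: {Res, TankB, TankA, J1}.
Min-cut edges: TankA→Out (2), J1→Out (3); capacity 2 + 3 = 5.

5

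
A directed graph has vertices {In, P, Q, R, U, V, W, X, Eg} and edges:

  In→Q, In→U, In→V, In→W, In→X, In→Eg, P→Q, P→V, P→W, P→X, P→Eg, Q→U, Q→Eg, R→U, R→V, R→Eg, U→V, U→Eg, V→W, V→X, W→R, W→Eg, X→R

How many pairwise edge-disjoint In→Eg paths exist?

5

Assign every edge capacity 1; by Menger, the answer equals the max flow.
Path In→Eg (+1); total 1.
Path In→Q→Eg (+1); total 2.
Path In→U→Eg (+1); total 3.
Path In→W→Eg (+1); total 4.
Path In→X→R→Eg (+1); total 5.
No residual In→Eg path; max flow = 5.
Certifying cut of size 5: {In→Eg, In→Q, R→Eg, U→Eg, W→Eg}.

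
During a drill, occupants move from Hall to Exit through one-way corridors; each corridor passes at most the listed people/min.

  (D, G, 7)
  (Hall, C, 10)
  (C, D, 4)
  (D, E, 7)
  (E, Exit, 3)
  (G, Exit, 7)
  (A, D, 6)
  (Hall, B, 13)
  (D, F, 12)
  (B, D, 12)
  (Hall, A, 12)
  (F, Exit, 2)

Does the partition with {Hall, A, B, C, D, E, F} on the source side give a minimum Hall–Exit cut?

Given cut capacity: 7 + 3 + 2 = 12.
Augment Hall→A→D→E→Exit: bottleneck 3, flow now 3.
Augment Hall→A→D→F→Exit: bottleneck 2, flow now 5.
Augment Hall→A→D→G→Exit: bottleneck 1, flow now 6.
Augment Hall→B→D→G→Exit: bottleneck 6, flow now 12.
No augmenting path remains; maximum flow = 12.
Cut capacity 12 equals the max flow, so it is a minimum cut.

Yes — it is a minimum cut (capacity 12).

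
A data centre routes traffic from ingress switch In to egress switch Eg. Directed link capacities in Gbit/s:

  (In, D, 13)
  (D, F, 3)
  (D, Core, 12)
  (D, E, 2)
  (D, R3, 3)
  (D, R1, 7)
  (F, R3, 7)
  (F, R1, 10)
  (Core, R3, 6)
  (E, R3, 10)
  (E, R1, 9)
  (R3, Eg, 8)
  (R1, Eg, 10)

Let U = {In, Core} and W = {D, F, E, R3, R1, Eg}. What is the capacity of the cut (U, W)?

19

Edges leaving {In, Core}: In→D (13), Core→R3 (6).
Cut capacity = 13 + 6 = 19.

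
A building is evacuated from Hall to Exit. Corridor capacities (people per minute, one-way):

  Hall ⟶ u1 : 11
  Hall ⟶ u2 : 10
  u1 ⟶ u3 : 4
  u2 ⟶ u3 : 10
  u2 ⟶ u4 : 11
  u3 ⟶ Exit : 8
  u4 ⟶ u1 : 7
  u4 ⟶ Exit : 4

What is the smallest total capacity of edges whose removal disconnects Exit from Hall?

12

Augment Hall→u1→u3→Exit: bottleneck 4, flow now 4.
Augment Hall→u2→u3→Exit: bottleneck 4, flow now 8.
Augment Hall→u2→u4→Exit: bottleneck 4, flow now 12.
No augmenting path remains; maximum flow = 12.
By max-flow min-cut, the minimum cut capacity equals the max flow.
In the residual graph, reachable from Hall: {Hall, u1, u2, u3, u4}.
Min-cut edges: u3→Exit (8), u4→Exit (4); capacity 8 + 4 = 12.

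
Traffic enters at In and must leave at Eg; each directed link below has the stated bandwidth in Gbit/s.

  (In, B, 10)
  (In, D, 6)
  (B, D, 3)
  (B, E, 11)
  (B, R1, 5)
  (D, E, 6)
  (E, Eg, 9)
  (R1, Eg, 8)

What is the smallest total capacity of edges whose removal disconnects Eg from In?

14

Augment In→B→E→Eg: bottleneck 9, flow now 9.
Augment In→B→R1→Eg: bottleneck 1, flow now 10.
Augment In→D→E→B→R1→Eg: bottleneck 4, flow now 14. (uses reverse residual edge)
No augmenting path remains; maximum flow = 14.
By max-flow min-cut, the minimum cut capacity equals the max flow.
In the residual graph, reachable from In: {In, B, D, E}.
Min-cut edges: B→R1 (5), E→Eg (9); capacity 5 + 9 = 14.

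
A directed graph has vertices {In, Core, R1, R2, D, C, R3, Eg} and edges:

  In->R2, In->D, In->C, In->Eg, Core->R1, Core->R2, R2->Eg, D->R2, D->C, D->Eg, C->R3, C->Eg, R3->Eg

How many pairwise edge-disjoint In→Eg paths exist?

4

Assign every edge capacity 1; by Menger, the answer equals the max flow.
Path In→Eg (+1); total 1.
Path In→R2→Eg (+1); total 2.
Path In→D→Eg (+1); total 3.
Path In→C→Eg (+1); total 4.
No residual In→Eg path; max flow = 4.
Certifying cut of size 4: {In→C, In→D, In→Eg, In→R2}.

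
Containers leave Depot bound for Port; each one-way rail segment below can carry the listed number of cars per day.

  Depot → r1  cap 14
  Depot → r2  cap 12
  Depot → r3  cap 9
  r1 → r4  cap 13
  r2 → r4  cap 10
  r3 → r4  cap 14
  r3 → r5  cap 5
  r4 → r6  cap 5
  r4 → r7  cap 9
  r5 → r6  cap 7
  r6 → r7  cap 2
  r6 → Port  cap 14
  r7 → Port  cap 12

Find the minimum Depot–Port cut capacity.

Augment Depot→r1→r4→r6→Port: bottleneck 5, flow now 5.
Augment Depot→r1→r4→r7→Port: bottleneck 8, flow now 13.
Augment Depot→r2→r4→r7→Port: bottleneck 1, flow now 14.
Augment Depot→r3→r5→r6→Port: bottleneck 5, flow now 19.
No augmenting path remains; maximum flow = 19.
By max-flow min-cut, the minimum cut capacity equals the max flow.
In the residual graph, reachable from Depot: {Depot, r1, r2, r3, r4}.
Min-cut edges: r3→r5 (5), r4→r6 (5), r4→r7 (9); capacity 5 + 5 + 9 = 19.

19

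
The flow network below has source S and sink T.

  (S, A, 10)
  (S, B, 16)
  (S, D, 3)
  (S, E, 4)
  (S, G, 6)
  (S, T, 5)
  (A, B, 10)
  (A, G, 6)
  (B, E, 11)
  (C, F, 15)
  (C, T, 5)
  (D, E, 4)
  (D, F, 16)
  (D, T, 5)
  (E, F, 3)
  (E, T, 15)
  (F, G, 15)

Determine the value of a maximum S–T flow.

23

Augment S→T: bottleneck 5, flow now 5.
Augment S→D→T: bottleneck 3, flow now 8.
Augment S→E→T: bottleneck 4, flow now 12.
Augment S→B→E→T: bottleneck 11, flow now 23.
No augmenting path remains; maximum flow = 23.
In the residual graph, reachable from S: {S, A, B, G}.
Min-cut edges: S→D (3), S→E (4), S→T (5), B→E (11); capacity 3 + 4 + 5 + 11 = 23.
This cut is saturated, so no flow can exceed 23.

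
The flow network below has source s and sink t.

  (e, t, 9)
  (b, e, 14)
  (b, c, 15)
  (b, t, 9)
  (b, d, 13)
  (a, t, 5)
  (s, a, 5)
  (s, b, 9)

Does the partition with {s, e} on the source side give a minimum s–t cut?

Given cut capacity: 5 + 9 + 9 = 23.
Augment s→a→t: bottleneck 5, flow now 5.
Augment s→b→t: bottleneck 9, flow now 14.
No augmenting path remains; maximum flow = 14.
In the residual graph, reachable from s: {s}.
Min-cut edges: s→a (5), s→b (9); capacity 5 + 9 = 14.
Cut capacity 23 exceeds the max flow 14, so it is not minimum.

No — its capacity is 23, but the minimum cut has capacity 14.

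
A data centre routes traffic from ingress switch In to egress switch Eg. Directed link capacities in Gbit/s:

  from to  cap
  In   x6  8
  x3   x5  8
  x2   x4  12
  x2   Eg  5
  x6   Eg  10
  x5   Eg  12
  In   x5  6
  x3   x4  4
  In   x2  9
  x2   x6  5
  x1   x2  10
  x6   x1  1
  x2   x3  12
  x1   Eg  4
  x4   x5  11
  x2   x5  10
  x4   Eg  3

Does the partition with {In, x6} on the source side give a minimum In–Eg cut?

Given cut capacity: 9 + 6 + 1 + 10 = 26.
Augment In→x2→Eg: bottleneck 5, flow now 5.
Augment In→x5→Eg: bottleneck 6, flow now 11.
Augment In→x6→Eg: bottleneck 8, flow now 19.
Augment In→x2→x4→Eg: bottleneck 3, flow now 22.
Augment In→x2→x5→Eg: bottleneck 1, flow now 23.
No augmenting path remains; maximum flow = 23.
In the residual graph, reachable from In: {In}.
Min-cut edges: In→x2 (9), In→x5 (6), In→x6 (8); capacity 9 + 6 + 8 = 23.
Cut capacity 26 exceeds the max flow 23, so it is not minimum.

No — its capacity is 26, but the minimum cut has capacity 23.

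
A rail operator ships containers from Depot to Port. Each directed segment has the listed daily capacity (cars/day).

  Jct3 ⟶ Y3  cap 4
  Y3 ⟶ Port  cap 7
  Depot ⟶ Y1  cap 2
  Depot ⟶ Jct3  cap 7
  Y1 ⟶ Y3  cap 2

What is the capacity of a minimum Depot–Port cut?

6

Augment Depot→Y1→Y3→Port: bottleneck 2, flow now 2.
Augment Depot→Jct3→Y3→Port: bottleneck 4, flow now 6.
No augmenting path remains; maximum flow = 6.
By max-flow min-cut, the minimum cut capacity equals the max flow.
In the residual graph, reachable from Depot: {Depot, Jct3}.
Min-cut edges: Depot→Y1 (2), Jct3→Y3 (4); capacity 2 + 4 = 6.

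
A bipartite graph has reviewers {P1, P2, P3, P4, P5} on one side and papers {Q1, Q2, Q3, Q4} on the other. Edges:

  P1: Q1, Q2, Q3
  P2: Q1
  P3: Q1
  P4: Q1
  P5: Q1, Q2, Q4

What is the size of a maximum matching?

Unit-capacity flow: source→left, listed edges, right→sink; max matching = max flow.
Augmenting path P1→Q1 (+1); matched 1.
Augmenting path P5→Q2 (+1); matched 2.
Augmenting path P2→Q1→P1→Q3 (+1); matched 3.
No augmenting path remains; maximum matching = 3.
König certificate: {P1, P5, Q1} is a vertex cover of size 3 (every listed pair touches it), so no matching can be larger.

3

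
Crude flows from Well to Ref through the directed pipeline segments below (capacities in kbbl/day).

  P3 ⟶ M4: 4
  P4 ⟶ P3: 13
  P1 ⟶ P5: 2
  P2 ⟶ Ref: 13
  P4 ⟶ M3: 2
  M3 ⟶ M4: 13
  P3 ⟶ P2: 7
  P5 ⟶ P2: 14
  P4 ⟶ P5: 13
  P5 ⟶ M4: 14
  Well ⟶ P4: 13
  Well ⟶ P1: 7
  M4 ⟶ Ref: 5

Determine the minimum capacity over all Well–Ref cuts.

Augment Well→P1→P5→M4→Ref: bottleneck 2, flow now 2.
Augment Well→P4→P3→M4→Ref: bottleneck 3, flow now 5.
Augment Well→P4→P3→P2→Ref: bottleneck 7, flow now 12.
Augment Well→P4→P5→P2→Ref: bottleneck 3, flow now 15.
No augmenting path remains; maximum flow = 15.
By max-flow min-cut, the minimum cut capacity equals the max flow.
In the residual graph, reachable from Well: {Well, P1}.
Min-cut edges: Well→P4 (13), P1→P5 (2); capacity 13 + 2 = 15.

15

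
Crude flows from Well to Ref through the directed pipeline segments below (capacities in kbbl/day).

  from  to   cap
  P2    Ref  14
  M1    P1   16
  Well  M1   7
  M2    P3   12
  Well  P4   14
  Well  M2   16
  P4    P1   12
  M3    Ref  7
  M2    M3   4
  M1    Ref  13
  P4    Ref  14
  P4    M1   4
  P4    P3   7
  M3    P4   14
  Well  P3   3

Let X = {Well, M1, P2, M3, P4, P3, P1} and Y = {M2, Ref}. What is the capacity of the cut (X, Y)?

Edges leaving {Well, M1, P2, M3, P4, P3, P1}: Well→M2 (16), M1→Ref (13), P2→Ref (14), M3→Ref (7), P4→Ref (14).
Cut capacity = 16 + 13 + 14 + 7 + 14 = 64.

64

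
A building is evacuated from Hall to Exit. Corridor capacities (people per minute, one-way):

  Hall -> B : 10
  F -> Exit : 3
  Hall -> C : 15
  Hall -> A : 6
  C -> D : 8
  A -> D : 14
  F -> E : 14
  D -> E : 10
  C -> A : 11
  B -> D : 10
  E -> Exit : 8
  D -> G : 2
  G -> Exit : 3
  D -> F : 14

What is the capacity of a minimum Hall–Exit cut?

Augment Hall→A→D→E→Exit: bottleneck 6, flow now 6.
Augment Hall→B→D→E→Exit: bottleneck 2, flow now 8.
Augment Hall→B→D→F→Exit: bottleneck 3, flow now 11.
Augment Hall→B→D→G→Exit: bottleneck 2, flow now 13.
No augmenting path remains; maximum flow = 13.
By max-flow min-cut, the minimum cut capacity equals the max flow.
In the residual graph, reachable from Hall: {Hall, A, B, C, D, E, F}.
Min-cut edges: D→G (2), E→Exit (8), F→Exit (3); capacity 2 + 8 + 3 = 13.

13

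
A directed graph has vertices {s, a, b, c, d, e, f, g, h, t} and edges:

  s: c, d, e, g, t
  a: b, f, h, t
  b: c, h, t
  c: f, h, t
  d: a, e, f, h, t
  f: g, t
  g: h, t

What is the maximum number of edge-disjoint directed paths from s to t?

4

Assign every edge capacity 1; by Menger, the answer equals the max flow.
Path s→t (+1); total 1.
Path s→c→t (+1); total 2.
Path s→d→t (+1); total 3.
Path s→g→t (+1); total 4.
No residual s→t path; max flow = 4.
Certifying cut of size 4: {s→c, s→d, s→g, s→t}.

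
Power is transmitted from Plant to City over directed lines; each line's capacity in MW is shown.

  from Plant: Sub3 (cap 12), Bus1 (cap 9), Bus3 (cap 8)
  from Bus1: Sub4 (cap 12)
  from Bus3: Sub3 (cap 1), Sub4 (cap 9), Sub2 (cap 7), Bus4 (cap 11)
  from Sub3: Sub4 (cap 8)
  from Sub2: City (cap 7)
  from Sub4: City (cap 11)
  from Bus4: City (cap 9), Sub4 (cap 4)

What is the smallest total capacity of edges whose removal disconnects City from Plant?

Augment Plant→Bus1→Sub4→City: bottleneck 9, flow now 9.
Augment Plant→Bus3→Sub2→City: bottleneck 7, flow now 16.
Augment Plant→Bus3→Sub4→City: bottleneck 1, flow now 17.
Augment Plant→Sub3→Sub4→City: bottleneck 1, flow now 18.
Augment Plant→Sub3→Sub4→Bus3→Bus4→City: bottleneck 1, flow now 19. (uses reverse residual edge)
No augmenting path remains; maximum flow = 19.
By max-flow min-cut, the minimum cut capacity equals the max flow.
In the residual graph, reachable from Plant: {Plant, Bus1, Sub3, Sub4}.
Min-cut edges: Plant→Bus3 (8), Sub4→City (11); capacity 8 + 11 = 19.

19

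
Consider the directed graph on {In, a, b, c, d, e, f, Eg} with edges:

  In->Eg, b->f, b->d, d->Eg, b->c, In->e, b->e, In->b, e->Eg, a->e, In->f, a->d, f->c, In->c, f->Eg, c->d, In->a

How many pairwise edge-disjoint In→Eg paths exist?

Assign every edge capacity 1; by Menger, the answer equals the max flow.
Path In→Eg (+1); total 1.
Path In→e→Eg (+1); total 2.
Path In→f→Eg (+1); total 3.
Path In→a→d→Eg (+1); total 4.
No residual In→Eg path; max flow = 4.
Certifying cut of size 4: {In→Eg, d→Eg, e→Eg, f→Eg}.

4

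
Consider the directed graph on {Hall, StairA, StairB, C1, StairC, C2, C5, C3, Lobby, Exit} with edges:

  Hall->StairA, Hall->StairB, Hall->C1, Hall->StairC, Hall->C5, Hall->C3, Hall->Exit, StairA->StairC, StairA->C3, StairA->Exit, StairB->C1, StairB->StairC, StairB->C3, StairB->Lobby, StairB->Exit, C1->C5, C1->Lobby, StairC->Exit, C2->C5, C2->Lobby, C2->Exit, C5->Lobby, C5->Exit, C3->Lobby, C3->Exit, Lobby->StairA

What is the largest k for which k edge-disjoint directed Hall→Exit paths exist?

Assign every edge capacity 1; by Menger, the answer equals the max flow.
Path Hall→Exit (+1); total 1.
Path Hall→StairA→Exit (+1); total 2.
Path Hall→StairB→Exit (+1); total 3.
Path Hall→StairC→Exit (+1); total 4.
Path Hall→C5→Exit (+1); total 5.
Path Hall→C3→Exit (+1); total 6.
No residual Hall→Exit path; max flow = 6.
Certifying cut of size 6: {C3→Exit, C5→Exit, Hall→Exit, Hall→StairB, StairA→Exit, StairC→Exit}.

6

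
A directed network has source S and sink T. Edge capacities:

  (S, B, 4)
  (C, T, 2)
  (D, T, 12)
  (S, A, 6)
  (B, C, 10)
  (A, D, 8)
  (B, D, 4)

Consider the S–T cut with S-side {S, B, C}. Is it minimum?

No — its capacity is 12, but the minimum cut has capacity 10.

Given cut capacity: 6 + 4 + 2 = 12.
Augment S→A→D→T: bottleneck 6, flow now 6.
Augment S→B→C→T: bottleneck 2, flow now 8.
Augment S→B→D→T: bottleneck 2, flow now 10.
No augmenting path remains; maximum flow = 10.
In the residual graph, reachable from S: {S}.
Min-cut edges: S→A (6), S→B (4); capacity 6 + 4 = 10.
Cut capacity 12 exceeds the max flow 10, so it is not minimum.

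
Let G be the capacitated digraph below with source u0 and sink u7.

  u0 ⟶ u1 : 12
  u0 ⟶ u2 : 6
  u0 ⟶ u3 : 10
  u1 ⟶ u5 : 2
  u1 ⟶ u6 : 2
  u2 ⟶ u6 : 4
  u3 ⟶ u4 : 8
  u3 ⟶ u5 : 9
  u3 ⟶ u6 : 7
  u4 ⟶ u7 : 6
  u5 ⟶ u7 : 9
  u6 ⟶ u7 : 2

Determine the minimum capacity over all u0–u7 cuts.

14

Augment u0→u1→u5→u7: bottleneck 2, flow now 2.
Augment u0→u1→u6→u7: bottleneck 2, flow now 4.
Augment u0→u3→u4→u7: bottleneck 6, flow now 10.
Augment u0→u3→u5→u7: bottleneck 4, flow now 14.
No augmenting path remains; maximum flow = 14.
By max-flow min-cut, the minimum cut capacity equals the max flow.
In the residual graph, reachable from u0: {u0, u1, u2, u6}.
Min-cut edges: u0→u3 (10), u1→u5 (2), u6→u7 (2); capacity 10 + 2 + 2 = 14.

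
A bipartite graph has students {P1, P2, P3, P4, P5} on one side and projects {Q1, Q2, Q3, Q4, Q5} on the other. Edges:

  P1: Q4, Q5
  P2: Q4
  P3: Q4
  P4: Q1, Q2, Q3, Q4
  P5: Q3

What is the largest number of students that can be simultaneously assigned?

Unit-capacity flow: source→left, listed edges, right→sink; max matching = max flow.
Augmenting path P1→Q4 (+1); matched 1.
Augmenting path P4→Q1 (+1); matched 2.
Augmenting path P5→Q3 (+1); matched 3.
Augmenting path P2→Q4→P1→Q5 (+1); matched 4.
No augmenting path remains; maximum matching = 4.
König certificate: {P1, P4, P5, Q4} is a vertex cover of size 4 (every listed pair touches it), so no matching can be larger.

4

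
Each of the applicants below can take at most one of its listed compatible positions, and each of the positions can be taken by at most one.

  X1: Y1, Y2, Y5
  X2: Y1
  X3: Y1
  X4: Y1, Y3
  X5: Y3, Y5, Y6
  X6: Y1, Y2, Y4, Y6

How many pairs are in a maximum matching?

5

Unit-capacity flow: source→left, listed edges, right→sink; max matching = max flow.
Augmenting path X1→Y1 (+1); matched 1.
Augmenting path X4→Y3 (+1); matched 2.
Augmenting path X5→Y5 (+1); matched 3.
Augmenting path X6→Y2 (+1); matched 4.
Augmenting path X2→Y1→X1→Y2→X6→Y4 (+1); matched 5.
No augmenting path remains; maximum matching = 5.
König certificate: {X1, X4, X5, X6, Y1} is a vertex cover of size 5 (every listed pair touches it), so no matching can be larger.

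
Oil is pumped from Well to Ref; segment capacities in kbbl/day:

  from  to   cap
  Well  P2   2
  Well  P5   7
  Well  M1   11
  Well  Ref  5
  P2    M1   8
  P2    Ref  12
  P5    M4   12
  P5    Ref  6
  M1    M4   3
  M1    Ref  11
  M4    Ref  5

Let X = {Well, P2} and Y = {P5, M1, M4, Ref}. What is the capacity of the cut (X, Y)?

43

Edges leaving {Well, P2}: Well→P5 (7), Well→M1 (11), Well→Ref (5), P2→M1 (8), P2→Ref (12).
Cut capacity = 7 + 11 + 5 + 8 + 12 = 43.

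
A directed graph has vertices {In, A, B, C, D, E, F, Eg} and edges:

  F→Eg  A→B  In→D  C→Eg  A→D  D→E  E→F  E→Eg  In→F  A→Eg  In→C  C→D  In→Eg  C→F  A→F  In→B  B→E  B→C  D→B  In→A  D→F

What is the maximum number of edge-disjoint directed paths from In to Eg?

5

Assign every edge capacity 1; by Menger, the answer equals the max flow.
Path In→Eg (+1); total 1.
Path In→A→Eg (+1); total 2.
Path In→C→Eg (+1); total 3.
Path In→F→Eg (+1); total 4.
Path In→B→E→Eg (+1); total 5.
No residual In→Eg path; max flow = 5.
Certifying cut of size 5: {C→Eg, E→Eg, F→Eg, In→A, In→Eg}.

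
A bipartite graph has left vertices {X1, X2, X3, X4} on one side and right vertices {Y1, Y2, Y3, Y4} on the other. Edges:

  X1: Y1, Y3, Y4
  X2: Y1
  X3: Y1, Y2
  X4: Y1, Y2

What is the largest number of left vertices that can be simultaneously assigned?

Unit-capacity flow: source→left, listed edges, right→sink; max matching = max flow.
Augmenting path X1→Y1 (+1); matched 1.
Augmenting path X3→Y2 (+1); matched 2.
Augmenting path X2→Y1→X1→Y3 (+1); matched 3.
No augmenting path remains; maximum matching = 3.
König certificate: {X1, Y1, Y2} is a vertex cover of size 3 (every listed pair touches it), so no matching can be larger.

3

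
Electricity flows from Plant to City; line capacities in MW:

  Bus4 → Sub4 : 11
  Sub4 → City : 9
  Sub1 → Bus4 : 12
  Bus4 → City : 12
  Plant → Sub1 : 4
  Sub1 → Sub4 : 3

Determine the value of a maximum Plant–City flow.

Augment Plant→Sub1→Sub4→City: bottleneck 3, flow now 3.
Augment Plant→Sub1→Bus4→City: bottleneck 1, flow now 4.
No augmenting path remains; maximum flow = 4.
In the residual graph, reachable from Plant: {Plant}.
Min-cut edges: Plant→Sub1 (4); capacity 4 = 4.
This cut is saturated, so no flow can exceed 4.

4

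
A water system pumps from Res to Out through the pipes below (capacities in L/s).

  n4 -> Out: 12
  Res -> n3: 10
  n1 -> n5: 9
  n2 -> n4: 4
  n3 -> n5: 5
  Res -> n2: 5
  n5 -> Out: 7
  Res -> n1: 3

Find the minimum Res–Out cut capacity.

11

Augment Res→n1→n5→Out: bottleneck 3, flow now 3.
Augment Res→n2→n4→Out: bottleneck 4, flow now 7.
Augment Res→n3→n5→Out: bottleneck 4, flow now 11.
No augmenting path remains; maximum flow = 11.
By max-flow min-cut, the minimum cut capacity equals the max flow.
In the residual graph, reachable from Res: {Res, n1, n2, n3, n5}.
Min-cut edges: n2→n4 (4), n5→Out (7); capacity 4 + 7 = 11.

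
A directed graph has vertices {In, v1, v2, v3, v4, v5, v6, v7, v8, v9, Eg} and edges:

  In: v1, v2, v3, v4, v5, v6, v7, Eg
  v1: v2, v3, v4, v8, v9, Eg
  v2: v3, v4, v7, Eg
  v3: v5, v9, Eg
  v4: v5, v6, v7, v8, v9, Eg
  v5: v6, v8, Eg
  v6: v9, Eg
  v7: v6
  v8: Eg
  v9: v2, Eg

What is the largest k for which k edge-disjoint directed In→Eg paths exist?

Assign every edge capacity 1; by Menger, the answer equals the max flow.
Path In→Eg (+1); total 1.
Path In→v1→Eg (+1); total 2.
Path In→v2→Eg (+1); total 3.
Path In→v3→Eg (+1); total 4.
Path In→v4→Eg (+1); total 5.
Path In→v5→Eg (+1); total 6.
Path In→v6→Eg (+1); total 7.
Path In→v7→v6→v9→Eg (+1); total 8.
No residual In→Eg path; max flow = 8.
Certifying cut of size 8: {In→Eg, In→v1, In→v2, In→v3, In→v4, In→v5, In→v6, In→v7}.

8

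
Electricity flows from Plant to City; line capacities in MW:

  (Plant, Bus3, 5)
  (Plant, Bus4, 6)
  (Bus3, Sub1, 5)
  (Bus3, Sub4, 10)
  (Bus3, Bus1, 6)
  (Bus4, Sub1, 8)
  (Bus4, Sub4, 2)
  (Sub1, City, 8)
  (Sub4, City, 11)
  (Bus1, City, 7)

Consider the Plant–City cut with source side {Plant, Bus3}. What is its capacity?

Edges leaving {Plant, Bus3}: Plant→Bus4 (6), Bus3→Sub1 (5), Bus3→Sub4 (10), Bus3→Bus1 (6).
Cut capacity = 6 + 5 + 10 + 6 = 27.

27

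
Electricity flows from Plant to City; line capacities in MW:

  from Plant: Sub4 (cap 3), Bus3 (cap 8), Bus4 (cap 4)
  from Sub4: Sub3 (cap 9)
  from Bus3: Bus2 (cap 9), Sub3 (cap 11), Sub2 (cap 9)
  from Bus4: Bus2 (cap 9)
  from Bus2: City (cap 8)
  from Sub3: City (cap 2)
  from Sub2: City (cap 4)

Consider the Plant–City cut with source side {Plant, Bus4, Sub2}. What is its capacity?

Edges leaving {Plant, Bus4, Sub2}: Plant→Sub4 (3), Plant→Bus3 (8), Bus4→Bus2 (9), Sub2→City (4).
Cut capacity = 3 + 8 + 9 + 4 = 24.

24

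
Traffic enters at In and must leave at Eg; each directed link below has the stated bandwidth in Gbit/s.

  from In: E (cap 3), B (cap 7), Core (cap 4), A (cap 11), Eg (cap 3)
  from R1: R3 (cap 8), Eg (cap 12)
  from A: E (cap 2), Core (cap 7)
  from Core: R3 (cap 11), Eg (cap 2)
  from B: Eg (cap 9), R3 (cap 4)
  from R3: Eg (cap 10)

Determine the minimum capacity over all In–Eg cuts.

Augment In→Eg: bottleneck 3, flow now 3.
Augment In→Core→Eg: bottleneck 2, flow now 5.
Augment In→B→Eg: bottleneck 7, flow now 12.
Augment In→Core→R3→Eg: bottleneck 2, flow now 14.
Augment In→A→Core→R3→Eg: bottleneck 7, flow now 21.
No augmenting path remains; maximum flow = 21.
By max-flow min-cut, the minimum cut capacity equals the max flow.
In the residual graph, reachable from In: {In, E, A}.
Min-cut edges: In→Core (4), In→B (7), In→Eg (3), A→Core (7); capacity 4 + 7 + 3 + 7 = 21.

21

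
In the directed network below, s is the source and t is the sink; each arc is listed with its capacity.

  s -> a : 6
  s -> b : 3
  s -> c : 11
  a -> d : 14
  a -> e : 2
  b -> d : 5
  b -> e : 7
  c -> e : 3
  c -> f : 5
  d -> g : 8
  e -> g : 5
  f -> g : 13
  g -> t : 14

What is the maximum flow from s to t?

14

Augment s→a→d→g→t: bottleneck 6, flow now 6.
Augment s→b→d→g→t: bottleneck 2, flow now 8.
Augment s→b→e→g→t: bottleneck 1, flow now 9.
Augment s→c→e→g→t: bottleneck 3, flow now 12.
Augment s→c→f→g→t: bottleneck 2, flow now 14.
No augmenting path remains; maximum flow = 14.
In the residual graph, reachable from s: {s, a, b, c, d, e, f, g}.
Min-cut edges: g→t (14); capacity 14 = 14.
This cut is saturated, so no flow can exceed 14.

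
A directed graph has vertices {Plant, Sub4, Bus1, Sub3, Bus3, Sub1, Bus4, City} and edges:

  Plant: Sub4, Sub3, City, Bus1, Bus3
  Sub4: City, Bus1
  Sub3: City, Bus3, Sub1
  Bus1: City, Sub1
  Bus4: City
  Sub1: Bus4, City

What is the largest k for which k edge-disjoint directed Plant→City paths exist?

4

Assign every edge capacity 1; by Menger, the answer equals the max flow.
Path Plant→City (+1); total 1.
Path Plant→Sub4→City (+1); total 2.
Path Plant→Bus1→City (+1); total 3.
Path Plant→Sub3→City (+1); total 4.
No residual Plant→City path; max flow = 4.
Certifying cut of size 4: {Plant→Bus1, Plant→City, Plant→Sub3, Plant→Sub4}.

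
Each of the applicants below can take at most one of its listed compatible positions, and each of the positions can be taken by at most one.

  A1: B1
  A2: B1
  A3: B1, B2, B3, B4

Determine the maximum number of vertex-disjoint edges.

2

Unit-capacity flow: source→left, listed edges, right→sink; max matching = max flow.
Augmenting path A1→B1 (+1); matched 1.
Augmenting path A3→B2 (+1); matched 2.
No augmenting path remains; maximum matching = 2.
König certificate: {A3, B1} is a vertex cover of size 2 (every listed pair touches it), so no matching can be larger.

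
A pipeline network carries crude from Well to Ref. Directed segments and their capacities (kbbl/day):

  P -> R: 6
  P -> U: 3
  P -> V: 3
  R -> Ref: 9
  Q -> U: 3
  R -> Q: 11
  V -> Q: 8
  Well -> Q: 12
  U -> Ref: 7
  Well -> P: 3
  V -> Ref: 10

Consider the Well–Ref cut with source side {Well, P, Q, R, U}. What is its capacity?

Edges leaving {Well, P, Q, R, U}: P→V (3), R→Ref (9), U→Ref (7).
Cut capacity = 3 + 9 + 7 = 19.

19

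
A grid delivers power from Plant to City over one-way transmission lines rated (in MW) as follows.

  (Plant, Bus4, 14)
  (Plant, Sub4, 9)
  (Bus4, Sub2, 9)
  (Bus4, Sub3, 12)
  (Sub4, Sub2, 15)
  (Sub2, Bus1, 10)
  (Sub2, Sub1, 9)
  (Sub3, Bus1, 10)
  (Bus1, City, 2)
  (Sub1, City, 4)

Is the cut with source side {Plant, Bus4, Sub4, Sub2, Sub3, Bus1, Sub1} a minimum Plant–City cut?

Yes — it is a minimum cut (capacity 6).

Given cut capacity: 2 + 4 = 6.
Augment Plant→Bus4→Sub2→Bus1→City: bottleneck 2, flow now 2.
Augment Plant→Bus4→Sub2→Sub1→City: bottleneck 4, flow now 6.
No augmenting path remains; maximum flow = 6.
Cut capacity 6 equals the max flow, so it is a minimum cut.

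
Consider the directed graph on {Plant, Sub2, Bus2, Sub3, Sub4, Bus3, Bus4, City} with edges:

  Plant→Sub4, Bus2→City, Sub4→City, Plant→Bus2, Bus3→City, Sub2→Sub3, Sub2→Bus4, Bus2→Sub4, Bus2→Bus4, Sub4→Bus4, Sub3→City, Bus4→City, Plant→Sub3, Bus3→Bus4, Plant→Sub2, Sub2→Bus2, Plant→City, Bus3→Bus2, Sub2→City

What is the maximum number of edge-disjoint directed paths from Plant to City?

5

Assign every edge capacity 1; by Menger, the answer equals the max flow.
Path Plant→City (+1); total 1.
Path Plant→Sub2→City (+1); total 2.
Path Plant→Bus2→City (+1); total 3.
Path Plant→Sub3→City (+1); total 4.
Path Plant→Sub4→City (+1); total 5.
No residual Plant→City path; max flow = 5.
Certifying cut of size 5: {Plant→Bus2, Plant→City, Plant→Sub2, Plant→Sub3, Plant→Sub4}.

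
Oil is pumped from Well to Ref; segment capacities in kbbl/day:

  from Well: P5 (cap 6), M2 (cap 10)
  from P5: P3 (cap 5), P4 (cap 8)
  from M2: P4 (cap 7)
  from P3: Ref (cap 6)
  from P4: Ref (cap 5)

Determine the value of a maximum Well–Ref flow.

Augment Well→P5→P3→Ref: bottleneck 5, flow now 5.
Augment Well→P5→P4→Ref: bottleneck 1, flow now 6.
Augment Well→M2→P4→Ref: bottleneck 4, flow now 10.
No augmenting path remains; maximum flow = 10.
In the residual graph, reachable from Well: {Well, P5, M2, P4}.
Min-cut edges: P5→P3 (5), P4→Ref (5); capacity 5 + 5 = 10.
This cut is saturated, so no flow can exceed 10.

10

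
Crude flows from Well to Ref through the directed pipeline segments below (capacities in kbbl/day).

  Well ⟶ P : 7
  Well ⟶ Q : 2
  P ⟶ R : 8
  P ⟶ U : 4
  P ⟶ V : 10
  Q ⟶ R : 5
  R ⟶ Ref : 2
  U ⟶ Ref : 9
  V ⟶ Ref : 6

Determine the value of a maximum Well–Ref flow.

9

Augment Well→P→R→Ref: bottleneck 2, flow now 2.
Augment Well→P→U→Ref: bottleneck 4, flow now 6.
Augment Well→P→V→Ref: bottleneck 1, flow now 7.
Augment Well→Q→R→P→V→Ref: bottleneck 2, flow now 9. (uses reverse residual edge)
No augmenting path remains; maximum flow = 9.
In the residual graph, reachable from Well: {Well}.
Min-cut edges: Well→P (7), Well→Q (2); capacity 7 + 2 = 9.
This cut is saturated, so no flow can exceed 9.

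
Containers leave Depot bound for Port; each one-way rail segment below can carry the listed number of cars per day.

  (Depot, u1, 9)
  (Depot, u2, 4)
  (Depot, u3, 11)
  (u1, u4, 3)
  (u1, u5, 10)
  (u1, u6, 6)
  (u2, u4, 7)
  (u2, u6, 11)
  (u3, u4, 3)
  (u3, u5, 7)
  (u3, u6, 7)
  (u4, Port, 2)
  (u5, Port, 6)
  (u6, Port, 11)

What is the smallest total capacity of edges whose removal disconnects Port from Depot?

19

Augment Depot→u1→u4→Port: bottleneck 2, flow now 2.
Augment Depot→u1→u5→Port: bottleneck 6, flow now 8.
Augment Depot→u1→u6→Port: bottleneck 1, flow now 9.
Augment Depot→u2→u6→Port: bottleneck 4, flow now 13.
Augment Depot→u3→u6→Port: bottleneck 6, flow now 19.
No augmenting path remains; maximum flow = 19.
By max-flow min-cut, the minimum cut capacity equals the max flow.
In the residual graph, reachable from Depot: {Depot, u1, u2, u3, u4, u5, u6}.
Min-cut edges: u4→Port (2), u5→Port (6), u6→Port (11); capacity 2 + 6 + 11 = 19.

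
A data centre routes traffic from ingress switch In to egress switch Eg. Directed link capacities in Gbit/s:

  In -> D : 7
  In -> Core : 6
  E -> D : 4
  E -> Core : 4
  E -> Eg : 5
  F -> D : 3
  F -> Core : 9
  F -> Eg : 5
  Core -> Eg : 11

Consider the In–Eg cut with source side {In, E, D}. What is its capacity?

15

Edges leaving {In, E, D}: In→Core (6), E→Core (4), E→Eg (5).
Cut capacity = 6 + 4 + 5 = 15.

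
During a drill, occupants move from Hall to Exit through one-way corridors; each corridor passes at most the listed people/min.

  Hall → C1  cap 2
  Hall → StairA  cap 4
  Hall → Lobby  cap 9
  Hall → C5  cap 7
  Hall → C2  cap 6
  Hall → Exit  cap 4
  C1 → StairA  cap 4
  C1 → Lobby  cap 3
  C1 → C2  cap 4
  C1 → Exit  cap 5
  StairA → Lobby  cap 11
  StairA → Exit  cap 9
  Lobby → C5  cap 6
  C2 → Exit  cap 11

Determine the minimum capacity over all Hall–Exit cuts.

16

Augment Hall→Exit: bottleneck 4, flow now 4.
Augment Hall→C1→Exit: bottleneck 2, flow now 6.
Augment Hall→StairA→Exit: bottleneck 4, flow now 10.
Augment Hall→C2→Exit: bottleneck 6, flow now 16.
No augmenting path remains; maximum flow = 16.
By max-flow min-cut, the minimum cut capacity equals the max flow.
In the residual graph, reachable from Hall: {Hall, Lobby, C5}.
Min-cut edges: Hall→C1 (2), Hall→StairA (4), Hall→C2 (6), Hall→Exit (4); capacity 2 + 4 + 6 + 4 = 16.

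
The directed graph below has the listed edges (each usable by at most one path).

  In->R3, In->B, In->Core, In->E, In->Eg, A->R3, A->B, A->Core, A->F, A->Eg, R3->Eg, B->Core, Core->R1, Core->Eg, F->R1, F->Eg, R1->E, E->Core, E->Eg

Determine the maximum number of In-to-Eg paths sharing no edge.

4

Assign every edge capacity 1; by Menger, the answer equals the max flow.
Path In→Eg (+1); total 1.
Path In→R3→Eg (+1); total 2.
Path In→Core→Eg (+1); total 3.
Path In→E→Eg (+1); total 4.
No residual In→Eg path; max flow = 4.
Certifying cut of size 4: {Core→Eg, E→Eg, In→Eg, In→R3}.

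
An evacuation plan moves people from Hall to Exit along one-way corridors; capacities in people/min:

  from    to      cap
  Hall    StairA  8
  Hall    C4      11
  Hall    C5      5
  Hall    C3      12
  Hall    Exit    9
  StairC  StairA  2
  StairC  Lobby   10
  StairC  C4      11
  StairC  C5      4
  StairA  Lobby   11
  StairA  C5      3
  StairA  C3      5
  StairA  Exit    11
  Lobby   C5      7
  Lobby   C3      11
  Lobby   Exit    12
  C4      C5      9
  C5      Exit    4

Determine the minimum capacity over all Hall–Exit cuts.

Augment Hall→Exit: bottleneck 9, flow now 9.
Augment Hall→StairA→Exit: bottleneck 8, flow now 17.
Augment Hall→C5→Exit: bottleneck 4, flow now 21.
No augmenting path remains; maximum flow = 21.
By max-flow min-cut, the minimum cut capacity equals the max flow.
In the residual graph, reachable from Hall: {Hall, C4, C5, C3}.
Min-cut edges: Hall→StairA (8), Hall→Exit (9), C5→Exit (4); capacity 8 + 9 + 4 = 21.

21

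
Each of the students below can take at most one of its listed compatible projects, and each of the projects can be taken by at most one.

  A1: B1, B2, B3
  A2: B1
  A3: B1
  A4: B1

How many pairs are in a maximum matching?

2

Unit-capacity flow: source→left, listed edges, right→sink; max matching = max flow.
Augmenting path A1→B1 (+1); matched 1.
Augmenting path A2→B1→A1→B2 (+1); matched 2.
No augmenting path remains; maximum matching = 2.
König certificate: {A1, B1} is a vertex cover of size 2 (every listed pair touches it), so no matching can be larger.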